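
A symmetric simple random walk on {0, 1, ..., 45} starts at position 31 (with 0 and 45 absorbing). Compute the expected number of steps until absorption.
E[τ | X_0 = 31] = 434

Let v_k = E[τ | X_0 = k]. Boundary: v_0 = v_45 = 0. Recurrence: v_k = 1 + (v_{k-1} + v_{k+1})/2 for 1 ≤ k ≤ 44. The particular solution to v_k − (v_{k-1} + v_{k+1})/2 = 1 is v_k = −k^2. Adding homogeneous solution A + B k and matching boundaries gives v_k = k (45 − k). Substituting k = 31: v_31 = 31 · 14 = 434.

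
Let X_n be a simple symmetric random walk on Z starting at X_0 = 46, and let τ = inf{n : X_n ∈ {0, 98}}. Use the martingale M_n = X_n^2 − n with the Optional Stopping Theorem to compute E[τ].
E[τ] = 2392

M_n = X_n^2 − n is a martingale (since E[X_{n+1}^2 | F_n] = X_n^2 + 1). By OST (τ has finite mean in a bounded region), E[M_τ] = E[M_0] = X_0^2 − 0 = 46^2 = 2116. Also E[M_τ] = E[X_τ^2] − E[τ]. The walk exits at 0 or 98, with P(hit 98 first) = 46/98, so E[X_τ^2] = 98^2 · 46/98 + 0 = 4508. Thus E[τ] = E[X_τ^2] − E[M_τ] = 4508 − 2116 = 2392 = 46(98 − 46) = 2392.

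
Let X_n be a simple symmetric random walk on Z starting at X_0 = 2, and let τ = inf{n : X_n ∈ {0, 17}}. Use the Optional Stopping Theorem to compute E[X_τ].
E[X_τ] = 2

X_n is a martingale and τ is a bounded-mean stopping time (indeed τ is finite a.s. with bounded expectation since the walk is in a bounded region). By the OST, E[X_τ] = E[X_0] = 2. Equivalently: E[X_τ] = 17 · P(hit 17 first) + 0 · P(hit 0 first) = 17 · (2/17) = 2.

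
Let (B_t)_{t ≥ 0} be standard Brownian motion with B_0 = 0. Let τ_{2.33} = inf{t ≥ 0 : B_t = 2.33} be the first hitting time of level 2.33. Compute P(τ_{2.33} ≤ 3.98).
P(τ_{2.33} ≤ 3.98) = 2(1 − Φ(2.33/√3.98)) = 2(1 − Φ(1.1679)) ≈ 0.2428

By the reflection principle for standard BM, P(τ_b ≤ t) = 2 · P(B_t ≥ b). Since B_t ~ N(0, t), P(B_t ≥ 2.33) = 1 − Φ(2.33/√t) = 1 − Φ(2.33/√3.98) = 1 − Φ(1.1679) ≈ 0.12142. Doubling: P(τ_{2.33} ≤ 3.98) ≈ 2 · 0.12142 = 0.24284 ≈ 0.2428.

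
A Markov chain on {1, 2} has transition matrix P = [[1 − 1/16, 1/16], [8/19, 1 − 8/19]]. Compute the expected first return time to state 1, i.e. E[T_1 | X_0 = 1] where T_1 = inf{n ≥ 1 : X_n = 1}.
E[T_1 | X_0 = 1] = 1/π_1 = 147/128

For an irreducible recurrent Markov chain with stationary distribution π, E[T_i | X_0 = i] = 1/π_i (Kac's formula). Here π_1 = (8/19)/(1/16 + 8/19) = (8/19)/(147/304) = 128/147, so E[T_1 | X_0 = 1] = 1/π_1 = (1/16 + 8/19)/(8/19) = (147/304)/(8/19) = 147/128.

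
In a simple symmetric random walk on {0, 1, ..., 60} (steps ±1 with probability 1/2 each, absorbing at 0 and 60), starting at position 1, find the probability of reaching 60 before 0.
P(hit 60 before 0) = 1/60

Let u_k = P(hit 60 before 0 | start at k). Then u_0 = 0, u_60 = 1, and u_k = u_{k-1}/2 + u_{k+1}/2 for 1 ≤ k ≤ 59. This harmonic recurrence is solved by u_k = k/60, giving u_1 = 1/60.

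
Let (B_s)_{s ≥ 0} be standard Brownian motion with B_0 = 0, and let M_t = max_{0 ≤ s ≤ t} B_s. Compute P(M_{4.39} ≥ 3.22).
P(M_{4.39} ≥ 3.22) = 2·P(B_{4.39} ≥ 3.22) = 2(1 − Φ(3.22/√4.39)) ≈ 0.1243

By the reflection principle for Brownian motion, P(M_t ≥ a) = 2 · P(B_t ≥ a) for a ≥ 0. Since B_t ~ N(0, t), P(B_t ≥ 3.22) = 1 − Φ(3.22/√t) = 1 − Φ(3.22/√4.39) = 1 − Φ(1.5368). So
  P(M_{4.39} ≥ 3.22) = 2(1 − Φ(1.5368)) ≈ 0.1243.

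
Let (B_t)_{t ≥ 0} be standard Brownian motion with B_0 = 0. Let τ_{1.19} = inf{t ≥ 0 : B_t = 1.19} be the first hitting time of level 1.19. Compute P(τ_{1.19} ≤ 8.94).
P(τ_{1.19} ≤ 8.94) = 2(1 − Φ(1.19/√8.94)) = 2(1 − Φ(0.3980)) ≈ 0.6906

By the reflection principle for standard BM, P(τ_b ≤ t) = 2 · P(B_t ≥ b). Since B_t ~ N(0, t), P(B_t ≥ 1.19) = 1 − Φ(1.19/√t) = 1 − Φ(1.19/√8.94) = 1 − Φ(0.3980) ≈ 0.34532. Doubling: P(τ_{1.19} ≤ 8.94) ≈ 2 · 0.34532 = 0.69064 ≈ 0.6906.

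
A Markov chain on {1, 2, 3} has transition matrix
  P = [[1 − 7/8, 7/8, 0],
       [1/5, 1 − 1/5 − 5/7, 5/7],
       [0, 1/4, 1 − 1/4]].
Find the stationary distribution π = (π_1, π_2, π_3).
π = (8/143, 35/143, 100/143)

This is a birth-death chain on three states, which satisfies detailed balance: π_1 · P_{12} = π_2 · P_{21} and π_2 · P_{23} = π_3 · P_{32}.
From π_1 · 7/8 = π_2 · 1/5: π_2/π_1 = (7/8)/(1/5) = 35/8.
From π_2 · 5/7 = π_3 · 1/4: π_3/π_2 = (5/7)/(1/4) = 20/7.
Take π_1 proportional to 1; then unnormalized π = (1, 35/8, 25/2). Normalize by dividing by the sum 143/8:
  π = (8/143, 35/143, 100/143).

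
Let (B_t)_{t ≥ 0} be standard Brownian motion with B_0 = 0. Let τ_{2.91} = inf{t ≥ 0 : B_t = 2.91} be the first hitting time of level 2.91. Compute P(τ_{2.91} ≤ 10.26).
P(τ_{2.91} ≤ 10.26) = 2(1 − Φ(2.91/√10.26)) = 2(1 − Φ(0.9085)) ≈ 0.3636

By the reflection principle for standard BM, P(τ_b ≤ t) = 2 · P(B_t ≥ b). Since B_t ~ N(0, t), P(B_t ≥ 2.91) = 1 − Φ(2.91/√t) = 1 − Φ(2.91/√10.26) = 1 − Φ(0.9085) ≈ 0.18181. Doubling: P(τ_{2.91} ≤ 10.26) ≈ 2 · 0.18181 = 0.36362 ≈ 0.3636.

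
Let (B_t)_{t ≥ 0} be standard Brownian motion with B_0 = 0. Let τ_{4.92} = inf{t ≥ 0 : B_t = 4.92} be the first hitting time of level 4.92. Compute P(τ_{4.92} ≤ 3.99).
P(τ_{4.92} ≤ 3.99) = 2(1 − Φ(4.92/√3.99)) = 2(1 − Φ(2.4631)) ≈ 0.0138

By the reflection principle for standard BM, P(τ_b ≤ t) = 2 · P(B_t ≥ b). Since B_t ~ N(0, t), P(B_t ≥ 4.92) = 1 − Φ(4.92/√t) = 1 − Φ(4.92/√3.99) = 1 − Φ(2.4631) ≈ 0.00689. Doubling: P(τ_{4.92} ≤ 3.99) ≈ 2 · 0.00689 = 0.01378 ≈ 0.0138.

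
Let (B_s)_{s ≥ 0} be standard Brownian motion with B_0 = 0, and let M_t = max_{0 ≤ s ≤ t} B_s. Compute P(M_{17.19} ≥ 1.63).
P(M_{17.19} ≥ 1.63) = 2·P(B_{17.19} ≥ 1.63) = 2(1 − Φ(1.63/√17.19)) ≈ 0.6942

By the reflection principle for Brownian motion, P(M_t ≥ a) = 2 · P(B_t ≥ a) for a ≥ 0. Since B_t ~ N(0, t), P(B_t ≥ 1.63) = 1 − Φ(1.63/√t) = 1 − Φ(1.63/√17.19) = 1 − Φ(0.3931). So
  P(M_{17.19} ≥ 1.63) = 2(1 − Φ(0.3931)) ≈ 0.6942.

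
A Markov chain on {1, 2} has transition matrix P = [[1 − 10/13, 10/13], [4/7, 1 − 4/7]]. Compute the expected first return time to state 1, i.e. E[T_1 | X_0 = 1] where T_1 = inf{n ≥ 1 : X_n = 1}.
E[T_1 | X_0 = 1] = 1/π_1 = 61/26

For an irreducible recurrent Markov chain with stationary distribution π, E[T_i | X_0 = i] = 1/π_i (Kac's formula). Here π_1 = (4/7)/(10/13 + 4/7) = (4/7)/(122/91) = 26/61, so E[T_1 | X_0 = 1] = 1/π_1 = (10/13 + 4/7)/(4/7) = (122/91)/(4/7) = 61/26.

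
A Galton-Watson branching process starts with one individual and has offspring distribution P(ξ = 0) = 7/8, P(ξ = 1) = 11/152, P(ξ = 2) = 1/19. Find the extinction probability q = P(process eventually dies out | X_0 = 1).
q = 1

Mean offspring μ = 0·7/8 + 1·11/152 + 2·1/19 = 27/152 ≤ 1. For μ ≤ 1 with offspring not concentrated at 1, the Galton-Watson process goes extinct almost surely, so q = 1.
(Algebraic check: The pgf is f(s) = 7/8 + 11/152·s + 1/19·s². The extinction probability q is the smallest fixed point of f in [0, 1]. Setting s = f(s):
  1/19·s² + (11/152 − 1)·s + 7/8 = 0
  1/19·s² − (7/8 + 1/19)·s + 7/8 = 0
which factors as (s − 1)·(1/19·s − 7/8) = 0, giving roots s = 1 and s = (7/8)/(1/19) = 133/8. Since 133/8 ≥ 1, the smallest root in [0, 1] is s = 1.)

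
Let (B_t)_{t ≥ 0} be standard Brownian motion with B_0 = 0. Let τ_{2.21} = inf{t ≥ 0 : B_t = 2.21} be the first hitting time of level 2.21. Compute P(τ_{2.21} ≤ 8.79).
P(τ_{2.21} ≤ 8.79) = 2(1 − Φ(2.21/√8.79)) = 2(1 − Φ(0.7454)) ≈ 0.4560

By the reflection principle for standard BM, P(τ_b ≤ t) = 2 · P(B_t ≥ b). Since B_t ~ N(0, t), P(B_t ≥ 2.21) = 1 − Φ(2.21/√t) = 1 − Φ(2.21/√8.79) = 1 − Φ(0.7454) ≈ 0.22801. Doubling: P(τ_{2.21} ≤ 8.79) ≈ 2 · 0.22801 = 0.45602 ≈ 0.4560.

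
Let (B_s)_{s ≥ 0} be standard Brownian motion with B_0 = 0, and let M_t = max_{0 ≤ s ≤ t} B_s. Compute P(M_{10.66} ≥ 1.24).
P(M_{10.66} ≥ 1.24) = 2·P(B_{10.66} ≥ 1.24) = 2(1 − Φ(1.24/√10.66)) ≈ 0.7041

By the reflection principle for Brownian motion, P(M_t ≥ a) = 2 · P(B_t ≥ a) for a ≥ 0. Since B_t ~ N(0, t), P(B_t ≥ 1.24) = 1 − Φ(1.24/√t) = 1 − Φ(1.24/√10.66) = 1 − Φ(0.3798). So
  P(M_{10.66} ≥ 1.24) = 2(1 − Φ(0.3798)) ≈ 0.7041.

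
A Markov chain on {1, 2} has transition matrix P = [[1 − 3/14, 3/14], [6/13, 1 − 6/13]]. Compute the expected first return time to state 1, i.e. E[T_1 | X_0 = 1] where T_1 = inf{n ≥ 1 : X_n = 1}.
E[T_1 | X_0 = 1] = 1/π_1 = 41/28

For an irreducible recurrent Markov chain with stationary distribution π, E[T_i | X_0 = i] = 1/π_i (Kac's formula). Here π_1 = (6/13)/(3/14 + 6/13) = (6/13)/(123/182) = 28/41, so E[T_1 | X_0 = 1] = 1/π_1 = (3/14 + 6/13)/(6/13) = (123/182)/(6/13) = 41/28.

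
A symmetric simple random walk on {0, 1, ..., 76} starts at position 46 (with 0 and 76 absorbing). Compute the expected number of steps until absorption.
E[τ | X_0 = 46] = 1380

Let v_k = E[τ | X_0 = k]. Boundary: v_0 = v_76 = 0. Recurrence: v_k = 1 + (v_{k-1} + v_{k+1})/2 for 1 ≤ k ≤ 75. The particular solution to v_k − (v_{k-1} + v_{k+1})/2 = 1 is v_k = −k^2. Adding homogeneous solution A + B k and matching boundaries gives v_k = k (76 − k). Substituting k = 46: v_46 = 46 · 30 = 1380.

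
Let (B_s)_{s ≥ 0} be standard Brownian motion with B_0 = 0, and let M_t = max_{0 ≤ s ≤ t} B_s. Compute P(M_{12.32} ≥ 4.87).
P(M_{12.32} ≥ 4.87) = 2·P(B_{12.32} ≥ 4.87) = 2(1 − Φ(4.87/√12.32)) ≈ 0.1653

By the reflection principle for Brownian motion, P(M_t ≥ a) = 2 · P(B_t ≥ a) for a ≥ 0. Since B_t ~ N(0, t), P(B_t ≥ 4.87) = 1 − Φ(4.87/√t) = 1 − Φ(4.87/√12.32) = 1 − Φ(1.3875). So
  P(M_{12.32} ≥ 4.87) = 2(1 − Φ(1.3875)) ≈ 0.1653.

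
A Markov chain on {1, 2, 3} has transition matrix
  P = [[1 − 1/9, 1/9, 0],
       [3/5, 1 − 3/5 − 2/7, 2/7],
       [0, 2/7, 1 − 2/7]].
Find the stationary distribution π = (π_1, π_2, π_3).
π = (27/37, 5/37, 5/37)

This is a birth-death chain on three states, which satisfies detailed balance: π_1 · P_{12} = π_2 · P_{21} and π_2 · P_{23} = π_3 · P_{32}.
From π_1 · 1/9 = π_2 · 3/5: π_2/π_1 = (1/9)/(3/5) = 5/27.
From π_2 · 2/7 = π_3 · 2/7: π_3/π_2 = (2/7)/(2/7) = 1.
Take π_1 proportional to 1; then unnormalized π = (1, 5/27, 5/27). Normalize by dividing by the sum 37/27:
  π = (27/37, 5/37, 5/37).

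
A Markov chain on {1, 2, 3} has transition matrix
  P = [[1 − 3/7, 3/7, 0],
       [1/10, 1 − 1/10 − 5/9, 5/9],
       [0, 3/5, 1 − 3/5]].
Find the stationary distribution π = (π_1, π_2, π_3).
π = (63/583, 270/583, 250/583)

This is a birth-death chain on three states, which satisfies detailed balance: π_1 · P_{12} = π_2 · P_{21} and π_2 · P_{23} = π_3 · P_{32}.
From π_1 · 3/7 = π_2 · 1/10: π_2/π_1 = (3/7)/(1/10) = 30/7.
From π_2 · 5/9 = π_3 · 3/5: π_3/π_2 = (5/9)/(3/5) = 25/27.
Take π_1 proportional to 1; then unnormalized π = (1, 30/7, 250/63). Normalize by dividing by the sum 583/63:
  π = (63/583, 270/583, 250/583).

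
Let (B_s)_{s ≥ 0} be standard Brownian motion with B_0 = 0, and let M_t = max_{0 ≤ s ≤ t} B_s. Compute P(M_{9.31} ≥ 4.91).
P(M_{9.31} ≥ 4.91) = 2·P(B_{9.31} ≥ 4.91) = 2(1 − Φ(4.91/√9.31)) ≈ 0.1076

By the reflection principle for Brownian motion, P(M_t ≥ a) = 2 · P(B_t ≥ a) for a ≥ 0. Since B_t ~ N(0, t), P(B_t ≥ 4.91) = 1 − Φ(4.91/√t) = 1 − Φ(4.91/√9.31) = 1 − Φ(1.6092). So
  P(M_{9.31} ≥ 4.91) = 2(1 − Φ(1.6092)) ≈ 0.1076.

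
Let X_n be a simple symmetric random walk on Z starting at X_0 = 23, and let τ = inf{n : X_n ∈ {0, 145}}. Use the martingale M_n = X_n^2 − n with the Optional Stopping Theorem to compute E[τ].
E[τ] = 2806

M_n = X_n^2 − n is a martingale (since E[X_{n+1}^2 | F_n] = X_n^2 + 1). By OST (τ has finite mean in a bounded region), E[M_τ] = E[M_0] = X_0^2 − 0 = 23^2 = 529. Also E[M_τ] = E[X_τ^2] − E[τ]. The walk exits at 0 or 145, with P(hit 145 first) = 23/145, so E[X_τ^2] = 145^2 · 23/145 + 0 = 3335. Thus E[τ] = E[X_τ^2] − E[M_τ] = 3335 − 529 = 2806 = 23(145 − 23) = 2806.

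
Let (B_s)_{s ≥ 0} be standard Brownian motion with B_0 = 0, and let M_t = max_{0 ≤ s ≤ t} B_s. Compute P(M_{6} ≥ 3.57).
P(M_{6} ≥ 3.57) = 2·P(B_{6} ≥ 3.57) = 2(1 − Φ(3.57/√6)) ≈ 0.1450

By the reflection principle for Brownian motion, P(M_t ≥ a) = 2 · P(B_t ≥ a) for a ≥ 0. Since B_t ~ N(0, t), P(B_t ≥ 3.57) = 1 − Φ(3.57/√t) = 1 − Φ(3.57/√6) = 1 − Φ(1.4574). So
  P(M_{6} ≥ 3.57) = 2(1 − Φ(1.4574)) ≈ 0.1450.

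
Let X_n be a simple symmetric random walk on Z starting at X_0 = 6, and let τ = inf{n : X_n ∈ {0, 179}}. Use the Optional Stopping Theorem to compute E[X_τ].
E[X_τ] = 6

X_n is a martingale and τ is a bounded-mean stopping time (indeed τ is finite a.s. with bounded expectation since the walk is in a bounded region). By the OST, E[X_τ] = E[X_0] = 6. Equivalently: E[X_τ] = 179 · P(hit 179 first) + 0 · P(hit 0 first) = 179 · (6/179) = 6.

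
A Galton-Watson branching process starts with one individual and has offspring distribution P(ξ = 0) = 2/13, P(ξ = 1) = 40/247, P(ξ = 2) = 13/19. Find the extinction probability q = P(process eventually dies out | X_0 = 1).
q = 38/169

The pgf is f(s) = 2/13 + 40/247·s + 13/19·s². The extinction probability q is the smallest fixed point of f in [0, 1]. Setting s = f(s):
  13/19·s² + (40/247 − 1)·s + 2/13 = 0
  13/19·s² − (2/13 + 13/19)·s + 2/13 = 0
which factors as (s − 1)·(13/19·s − 2/13) = 0, giving roots s = 1 and s = (2/13)/(13/19) = 38/169.
Mean offspring μ = 40/247 + 2·13/19 = 378/247 > 1 (supercritical), so q < 1. The extinction probability is the smaller root: q = (2/13)/(13/19) = 38/169.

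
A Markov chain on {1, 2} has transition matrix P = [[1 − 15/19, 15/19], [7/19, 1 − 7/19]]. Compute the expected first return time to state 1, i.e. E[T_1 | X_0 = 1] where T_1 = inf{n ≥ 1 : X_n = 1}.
E[T_1 | X_0 = 1] = 1/π_1 = 22/7

For an irreducible recurrent Markov chain with stationary distribution π, E[T_i | X_0 = i] = 1/π_i (Kac's formula). Here π_1 = (7/19)/(15/19 + 7/19) = (7/19)/(22/19) = 7/22, so E[T_1 | X_0 = 1] = 1/π_1 = (15/19 + 7/19)/(7/19) = (22/19)/(7/19) = 22/7.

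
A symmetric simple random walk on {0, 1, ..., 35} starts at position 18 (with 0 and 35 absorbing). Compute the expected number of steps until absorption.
E[τ | X_0 = 18] = 306

Let v_k = E[τ | X_0 = k]. Boundary: v_0 = v_35 = 0. Recurrence: v_k = 1 + (v_{k-1} + v_{k+1})/2 for 1 ≤ k ≤ 34. The particular solution to v_k − (v_{k-1} + v_{k+1})/2 = 1 is v_k = −k^2. Adding homogeneous solution A + B k and matching boundaries gives v_k = k (35 − k). Substituting k = 18: v_18 = 18 · 17 = 306.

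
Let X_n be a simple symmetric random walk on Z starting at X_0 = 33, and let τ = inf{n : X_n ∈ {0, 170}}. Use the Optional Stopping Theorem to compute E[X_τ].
E[X_τ] = 33

X_n is a martingale and τ is a bounded-mean stopping time (indeed τ is finite a.s. with bounded expectation since the walk is in a bounded region). By the OST, E[X_τ] = E[X_0] = 33. Equivalently: E[X_τ] = 170 · P(hit 170 first) + 0 · P(hit 0 first) = 170 · (33/170) = 33.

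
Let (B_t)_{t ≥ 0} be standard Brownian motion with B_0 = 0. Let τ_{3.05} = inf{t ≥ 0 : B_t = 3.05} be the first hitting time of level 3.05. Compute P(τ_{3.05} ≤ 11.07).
P(τ_{3.05} ≤ 11.07) = 2(1 − Φ(3.05/√11.07)) = 2(1 − Φ(0.9167)) ≈ 0.3593

By the reflection principle for standard BM, P(τ_b ≤ t) = 2 · P(B_t ≥ b). Since B_t ~ N(0, t), P(B_t ≥ 3.05) = 1 − Φ(3.05/√t) = 1 − Φ(3.05/√11.07) = 1 − Φ(0.9167) ≈ 0.17965. Doubling: P(τ_{3.05} ≤ 11.07) ≈ 2 · 0.17965 = 0.35930 ≈ 0.3593.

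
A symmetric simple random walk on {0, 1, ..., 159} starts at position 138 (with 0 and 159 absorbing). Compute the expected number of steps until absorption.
E[τ | X_0 = 138] = 2898

Let v_k = E[τ | X_0 = k]. Boundary: v_0 = v_159 = 0. Recurrence: v_k = 1 + (v_{k-1} + v_{k+1})/2 for 1 ≤ k ≤ 158. The particular solution to v_k − (v_{k-1} + v_{k+1})/2 = 1 is v_k = −k^2. Adding homogeneous solution A + B k and matching boundaries gives v_k = k (159 − k). Substituting k = 138: v_138 = 138 · 21 = 2898.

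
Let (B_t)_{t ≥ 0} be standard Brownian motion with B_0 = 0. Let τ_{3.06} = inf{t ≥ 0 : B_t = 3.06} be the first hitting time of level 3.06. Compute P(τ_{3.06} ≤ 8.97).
P(τ_{3.06} ≤ 8.97) = 2(1 − Φ(3.06/√8.97)) = 2(1 − Φ(1.0217)) ≈ 0.3069

By the reflection principle for standard BM, P(τ_b ≤ t) = 2 · P(B_t ≥ b). Since B_t ~ N(0, t), P(B_t ≥ 3.06) = 1 − Φ(3.06/√t) = 1 − Φ(3.06/√8.97) = 1 − Φ(1.0217) ≈ 0.15346. Doubling: P(τ_{3.06} ≤ 8.97) ≈ 2 · 0.15346 = 0.30692 ≈ 0.3069.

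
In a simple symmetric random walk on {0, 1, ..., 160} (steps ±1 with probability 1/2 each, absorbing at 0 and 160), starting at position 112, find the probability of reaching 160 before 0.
P(hit 160 before 0) = 112/160 = 7/10

Let u_k = P(hit 160 before 0 | start at k). Then u_0 = 0, u_160 = 1, and u_k = u_{k-1}/2 + u_{k+1}/2 for 1 ≤ k ≤ 159. This harmonic recurrence is solved by u_k = k/160, giving u_112 = 112/160 = 7/10.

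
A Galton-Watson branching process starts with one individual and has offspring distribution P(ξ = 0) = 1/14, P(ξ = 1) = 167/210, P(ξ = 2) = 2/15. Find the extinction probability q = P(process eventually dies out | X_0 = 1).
q = 15/28

The pgf is f(s) = 1/14 + 167/210·s + 2/15·s². The extinction probability q is the smallest fixed point of f in [0, 1]. Setting s = f(s):
  2/15·s² + (167/210 − 1)·s + 1/14 = 0
  2/15·s² − (1/14 + 2/15)·s + 1/14 = 0
which factors as (s − 1)·(2/15·s − 1/14) = 0, giving roots s = 1 and s = (1/14)/(2/15) = 15/28.
Mean offspring μ = 167/210 + 2·2/15 = 223/210 > 1 (supercritical), so q < 1. The extinction probability is the smaller root: q = (1/14)/(2/15) = 15/28.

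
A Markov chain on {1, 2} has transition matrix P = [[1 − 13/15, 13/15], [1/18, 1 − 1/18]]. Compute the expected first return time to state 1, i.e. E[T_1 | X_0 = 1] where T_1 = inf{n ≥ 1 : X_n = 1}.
E[T_1 | X_0 = 1] = 1/π_1 = 83/5

For an irreducible recurrent Markov chain with stationary distribution π, E[T_i | X_0 = i] = 1/π_i (Kac's formula). Here π_1 = (1/18)/(13/15 + 1/18) = (1/18)/(83/90) = 5/83, so E[T_1 | X_0 = 1] = 1/π_1 = (13/15 + 1/18)/(1/18) = (83/90)/(1/18) = 83/5.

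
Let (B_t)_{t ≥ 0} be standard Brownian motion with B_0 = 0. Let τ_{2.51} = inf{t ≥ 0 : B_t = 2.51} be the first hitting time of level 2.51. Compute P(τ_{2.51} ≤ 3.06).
P(τ_{2.51} ≤ 3.06) = 2(1 − Φ(2.51/√3.06)) = 2(1 − Φ(1.4349)) ≈ 0.1513

By the reflection principle for standard BM, P(τ_b ≤ t) = 2 · P(B_t ≥ b). Since B_t ~ N(0, t), P(B_t ≥ 2.51) = 1 − Φ(2.51/√t) = 1 − Φ(2.51/√3.06) = 1 − Φ(1.4349) ≈ 0.07566. Doubling: P(τ_{2.51} ≤ 3.06) ≈ 2 · 0.07566 = 0.15132 ≈ 0.1513.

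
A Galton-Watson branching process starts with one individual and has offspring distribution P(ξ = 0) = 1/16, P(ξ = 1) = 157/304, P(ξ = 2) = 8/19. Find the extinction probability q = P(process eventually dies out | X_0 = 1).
q = 19/128

The pgf is f(s) = 1/16 + 157/304·s + 8/19·s². The extinction probability q is the smallest fixed point of f in [0, 1]. Setting s = f(s):
  8/19·s² + (157/304 − 1)·s + 1/16 = 0
  8/19·s² − (1/16 + 8/19)·s + 1/16 = 0
which factors as (s − 1)·(8/19·s − 1/16) = 0, giving roots s = 1 and s = (1/16)/(8/19) = 19/128.
Mean offspring μ = 157/304 + 2·8/19 = 413/304 > 1 (supercritical), so q < 1. The extinction probability is the smaller root: q = (1/16)/(8/19) = 19/128.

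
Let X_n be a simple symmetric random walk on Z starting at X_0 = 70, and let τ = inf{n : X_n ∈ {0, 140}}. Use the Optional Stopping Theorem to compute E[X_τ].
E[X_τ] = 70

X_n is a martingale and τ is a bounded-mean stopping time (indeed τ is finite a.s. with bounded expectation since the walk is in a bounded region). By the OST, E[X_τ] = E[X_0] = 70. Equivalently: E[X_τ] = 140 · P(hit 140 first) + 0 · P(hit 0 first) = 140 · (70/140) = 70.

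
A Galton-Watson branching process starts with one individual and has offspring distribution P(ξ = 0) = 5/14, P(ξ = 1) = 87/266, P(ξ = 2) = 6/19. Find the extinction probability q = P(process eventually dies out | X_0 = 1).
q = 1

Mean offspring μ = 0·5/14 + 1·87/266 + 2·6/19 = 255/266 ≤ 1. For μ ≤ 1 with offspring not concentrated at 1, the Galton-Watson process goes extinct almost surely, so q = 1.
(Algebraic check: The pgf is f(s) = 5/14 + 87/266·s + 6/19·s². The extinction probability q is the smallest fixed point of f in [0, 1]. Setting s = f(s):
  6/19·s² + (87/266 − 1)·s + 5/14 = 0
  6/19·s² − (5/14 + 6/19)·s + 5/14 = 0
which factors as (s − 1)·(6/19·s − 5/14) = 0, giving roots s = 1 and s = (5/14)/(6/19) = 95/84. Since 95/84 ≥ 1, the smallest root in [0, 1] is s = 1.)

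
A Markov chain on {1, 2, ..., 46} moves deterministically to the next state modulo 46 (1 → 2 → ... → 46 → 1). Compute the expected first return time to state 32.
E[T_32 | X_0 = 32] = 46

The chain cycles deterministically, so starting at state 32 it returns in exactly 46 steps. Equivalently, the stationary distribution is uniform π_j = 1/46 for every state j, so by Kac's formula E[T_32] = 1/π_32 = 46.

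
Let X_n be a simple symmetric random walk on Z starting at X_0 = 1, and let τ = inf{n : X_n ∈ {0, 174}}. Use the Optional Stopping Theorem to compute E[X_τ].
E[X_τ] = 1

X_n is a martingale and τ is a bounded-mean stopping time (indeed τ is finite a.s. with bounded expectation since the walk is in a bounded region). By the OST, E[X_τ] = E[X_0] = 1. Equivalently: E[X_τ] = 174 · P(hit 174 first) + 0 · P(hit 0 first) = 174 · (1/174) = 1.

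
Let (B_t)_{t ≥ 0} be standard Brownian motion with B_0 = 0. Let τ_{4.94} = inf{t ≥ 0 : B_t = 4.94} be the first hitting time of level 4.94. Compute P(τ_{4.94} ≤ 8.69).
P(τ_{4.94} ≤ 8.69) = 2(1 − Φ(4.94/√8.69)) = 2(1 − Φ(1.6758)) ≈ 0.0938

By the reflection principle for standard BM, P(τ_b ≤ t) = 2 · P(B_t ≥ b). Since B_t ~ N(0, t), P(B_t ≥ 4.94) = 1 − Φ(4.94/√t) = 1 − Φ(4.94/√8.69) = 1 − Φ(1.6758) ≈ 0.04689. Doubling: P(τ_{4.94} ≤ 8.69) ≈ 2 · 0.04689 = 0.09378 ≈ 0.0938.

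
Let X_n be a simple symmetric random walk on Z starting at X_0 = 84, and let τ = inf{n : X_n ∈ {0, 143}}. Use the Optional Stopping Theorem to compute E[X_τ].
E[X_τ] = 84

X_n is a martingale and τ is a bounded-mean stopping time (indeed τ is finite a.s. with bounded expectation since the walk is in a bounded region). By the OST, E[X_τ] = E[X_0] = 84. Equivalently: E[X_τ] = 143 · P(hit 143 first) + 0 · P(hit 0 first) = 143 · (84/143) = 84.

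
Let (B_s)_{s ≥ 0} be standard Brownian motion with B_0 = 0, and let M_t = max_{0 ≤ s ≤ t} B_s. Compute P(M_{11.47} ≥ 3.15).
P(M_{11.47} ≥ 3.15) = 2·P(B_{11.47} ≥ 3.15) = 2(1 − Φ(3.15/√11.47)) ≈ 0.3523

By the reflection principle for Brownian motion, P(M_t ≥ a) = 2 · P(B_t ≥ a) for a ≥ 0. Since B_t ~ N(0, t), P(B_t ≥ 3.15) = 1 − Φ(3.15/√t) = 1 − Φ(3.15/√11.47) = 1 − Φ(0.9301). So
  P(M_{11.47} ≥ 3.15) = 2(1 − Φ(0.9301)) ≈ 0.3523.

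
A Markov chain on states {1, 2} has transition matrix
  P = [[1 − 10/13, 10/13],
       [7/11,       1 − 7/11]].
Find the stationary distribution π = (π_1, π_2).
π_1 = 91/201, π_2 = 110/201

Solve πP = π with π_1 + π_2 = 1. From πP = π: π_1 · (1 − 10/13) + π_2 · 7/11 = π_1 ⇒ π_2 · 7/11 = π_1 · 10/13 ⇒ π_2/π_1 = (10/13)/(7/11) = 110/91. Together with π_1 + π_2 = 1:
  π_1 = (7/11)/(10/13 + 7/11) = (7/11)/(201/143) = 91/201,
  π_2 = (10/13)/(10/13 + 7/11) = (10/13)/(201/143) = 110/201.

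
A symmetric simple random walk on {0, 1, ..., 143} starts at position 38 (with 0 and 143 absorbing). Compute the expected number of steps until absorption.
E[τ | X_0 = 38] = 3990

Let v_k = E[τ | X_0 = k]. Boundary: v_0 = v_143 = 0. Recurrence: v_k = 1 + (v_{k-1} + v_{k+1})/2 for 1 ≤ k ≤ 142. The particular solution to v_k − (v_{k-1} + v_{k+1})/2 = 1 is v_k = −k^2. Adding homogeneous solution A + B k and matching boundaries gives v_k = k (143 − k). Substituting k = 38: v_38 = 38 · 105 = 3990.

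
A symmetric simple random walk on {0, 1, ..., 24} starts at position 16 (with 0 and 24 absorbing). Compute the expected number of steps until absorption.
E[τ | X_0 = 16] = 128

Let v_k = E[τ | X_0 = k]. Boundary: v_0 = v_24 = 0. Recurrence: v_k = 1 + (v_{k-1} + v_{k+1})/2 for 1 ≤ k ≤ 23. The particular solution to v_k − (v_{k-1} + v_{k+1})/2 = 1 is v_k = −k^2. Adding homogeneous solution A + B k and matching boundaries gives v_k = k (24 − k). Substituting k = 16: v_16 = 16 · 8 = 128.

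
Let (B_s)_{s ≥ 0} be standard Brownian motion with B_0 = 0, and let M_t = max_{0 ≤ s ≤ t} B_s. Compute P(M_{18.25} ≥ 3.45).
P(M_{18.25} ≥ 3.45) = 2·P(B_{18.25} ≥ 3.45) = 2(1 − Φ(3.45/√18.25)) ≈ 0.4193

By the reflection principle for Brownian motion, P(M_t ≥ a) = 2 · P(B_t ≥ a) for a ≥ 0. Since B_t ~ N(0, t), P(B_t ≥ 3.45) = 1 − Φ(3.45/√t) = 1 − Φ(3.45/√18.25) = 1 − Φ(0.8076). So
  P(M_{18.25} ≥ 3.45) = 2(1 − Φ(0.8076)) ≈ 0.4193.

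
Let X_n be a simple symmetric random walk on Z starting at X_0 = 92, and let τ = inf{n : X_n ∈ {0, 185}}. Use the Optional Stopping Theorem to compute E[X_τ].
E[X_τ] = 92

X_n is a martingale and τ is a bounded-mean stopping time (indeed τ is finite a.s. with bounded expectation since the walk is in a bounded region). By the OST, E[X_τ] = E[X_0] = 92. Equivalently: E[X_τ] = 185 · P(hit 185 first) + 0 · P(hit 0 first) = 185 · (92/185) = 92.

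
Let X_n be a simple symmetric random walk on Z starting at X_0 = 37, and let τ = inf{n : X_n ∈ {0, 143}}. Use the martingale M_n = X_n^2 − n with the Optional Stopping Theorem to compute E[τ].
E[τ] = 3922

M_n = X_n^2 − n is a martingale (since E[X_{n+1}^2 | F_n] = X_n^2 + 1). By OST (τ has finite mean in a bounded region), E[M_τ] = E[M_0] = X_0^2 − 0 = 37^2 = 1369. Also E[M_τ] = E[X_τ^2] − E[τ]. The walk exits at 0 or 143, with P(hit 143 first) = 37/143, so E[X_τ^2] = 143^2 · 37/143 + 0 = 5291. Thus E[τ] = E[X_τ^2] − E[M_τ] = 5291 − 1369 = 3922 = 37(143 − 37) = 3922.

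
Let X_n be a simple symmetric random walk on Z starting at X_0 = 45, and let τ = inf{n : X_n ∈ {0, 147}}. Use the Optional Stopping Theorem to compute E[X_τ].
E[X_τ] = 45

X_n is a martingale and τ is a bounded-mean stopping time (indeed τ is finite a.s. with bounded expectation since the walk is in a bounded region). By the OST, E[X_τ] = E[X_0] = 45. Equivalently: E[X_τ] = 147 · P(hit 147 first) + 0 · P(hit 0 first) = 147 · (45/147) = 45.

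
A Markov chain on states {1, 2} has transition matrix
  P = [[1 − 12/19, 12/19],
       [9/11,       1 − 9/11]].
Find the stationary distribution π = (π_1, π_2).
π_1 = 57/101, π_2 = 44/101

Solve πP = π with π_1 + π_2 = 1. From πP = π: π_1 · (1 − 12/19) + π_2 · 9/11 = π_1 ⇒ π_2 · 9/11 = π_1 · 12/19 ⇒ π_2/π_1 = (12/19)/(9/11) = 44/57. Together with π_1 + π_2 = 1:
  π_1 = (9/11)/(12/19 + 9/11) = (9/11)/(303/209) = 57/101,
  π_2 = (12/19)/(12/19 + 9/11) = (12/19)/(303/209) = 44/101.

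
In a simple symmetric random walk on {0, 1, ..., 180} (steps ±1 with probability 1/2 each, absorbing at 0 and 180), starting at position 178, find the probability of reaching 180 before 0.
P(hit 180 before 0) = 178/180 = 89/90

Let u_k = P(hit 180 before 0 | start at k). Then u_0 = 0, u_180 = 1, and u_k = u_{k-1}/2 + u_{k+1}/2 for 1 ≤ k ≤ 179. This harmonic recurrence is solved by u_k = k/180, giving u_178 = 178/180 = 89/90.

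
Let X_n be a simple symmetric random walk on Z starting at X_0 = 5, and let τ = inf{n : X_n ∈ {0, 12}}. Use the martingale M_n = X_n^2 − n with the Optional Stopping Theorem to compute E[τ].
E[τ] = 35

M_n = X_n^2 − n is a martingale (since E[X_{n+1}^2 | F_n] = X_n^2 + 1). By OST (τ has finite mean in a bounded region), E[M_τ] = E[M_0] = X_0^2 − 0 = 5^2 = 25. Also E[M_τ] = E[X_τ^2] − E[τ]. The walk exits at 0 or 12, with P(hit 12 first) = 5/12, so E[X_τ^2] = 12^2 · 5/12 + 0 = 60. Thus E[τ] = E[X_τ^2] − E[M_τ] = 60 − 25 = 35 = 5(12 − 5) = 35.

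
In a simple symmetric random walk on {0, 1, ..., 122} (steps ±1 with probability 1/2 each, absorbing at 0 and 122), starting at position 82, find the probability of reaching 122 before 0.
P(hit 122 before 0) = 82/122 = 41/61

Let u_k = P(hit 122 before 0 | start at k). Then u_0 = 0, u_122 = 1, and u_k = u_{k-1}/2 + u_{k+1}/2 for 1 ≤ k ≤ 121. This harmonic recurrence is solved by u_k = k/122, giving u_82 = 82/122 = 41/61.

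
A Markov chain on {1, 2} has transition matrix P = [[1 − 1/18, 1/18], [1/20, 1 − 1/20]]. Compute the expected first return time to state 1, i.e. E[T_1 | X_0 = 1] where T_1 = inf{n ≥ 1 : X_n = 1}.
E[T_1 | X_0 = 1] = 1/π_1 = 19/9

For an irreducible recurrent Markov chain with stationary distribution π, E[T_i | X_0 = i] = 1/π_i (Kac's formula). Here π_1 = (1/20)/(1/18 + 1/20) = (1/20)/(19/180) = 9/19, so E[T_1 | X_0 = 1] = 1/π_1 = (1/18 + 1/20)/(1/20) = (19/180)/(1/20) = 19/9.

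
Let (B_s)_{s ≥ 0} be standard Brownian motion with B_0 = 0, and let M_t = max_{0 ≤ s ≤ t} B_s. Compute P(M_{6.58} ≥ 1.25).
P(M_{6.58} ≥ 1.25) = 2·P(B_{6.58} ≥ 1.25) = 2(1 − Φ(1.25/√6.58)) ≈ 0.6260

By the reflection principle for Brownian motion, P(M_t ≥ a) = 2 · P(B_t ≥ a) for a ≥ 0. Since B_t ~ N(0, t), P(B_t ≥ 1.25) = 1 − Φ(1.25/√t) = 1 − Φ(1.25/√6.58) = 1 − Φ(0.4873). So
  P(M_{6.58} ≥ 1.25) = 2(1 − Φ(0.4873)) ≈ 0.6260.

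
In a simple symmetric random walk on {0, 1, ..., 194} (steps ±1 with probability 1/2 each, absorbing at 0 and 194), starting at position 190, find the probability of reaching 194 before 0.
P(hit 194 before 0) = 190/194 = 95/97

Let u_k = P(hit 194 before 0 | start at k). Then u_0 = 0, u_194 = 1, and u_k = u_{k-1}/2 + u_{k+1}/2 for 1 ≤ k ≤ 193. This harmonic recurrence is solved by u_k = k/194, giving u_190 = 190/194 = 95/97.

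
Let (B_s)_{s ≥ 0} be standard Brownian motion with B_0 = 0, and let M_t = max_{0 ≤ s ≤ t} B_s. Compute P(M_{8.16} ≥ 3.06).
P(M_{8.16} ≥ 3.06) = 2·P(B_{8.16} ≥ 3.06) = 2(1 − Φ(3.06/√8.16)) ≈ 0.2841

By the reflection principle for Brownian motion, P(M_t ≥ a) = 2 · P(B_t ≥ a) for a ≥ 0. Since B_t ~ N(0, t), P(B_t ≥ 3.06) = 1 − Φ(3.06/√t) = 1 − Φ(3.06/√8.16) = 1 − Φ(1.0712). So
  P(M_{8.16} ≥ 3.06) = 2(1 − Φ(1.0712)) ≈ 0.2841.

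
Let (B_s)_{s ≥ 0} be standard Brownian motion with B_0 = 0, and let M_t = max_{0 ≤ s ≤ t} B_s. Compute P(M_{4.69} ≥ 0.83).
P(M_{4.69} ≥ 0.83) = 2·P(B_{4.69} ≥ 0.83) = 2(1 − Φ(0.83/√4.69)) ≈ 0.7015

By the reflection principle for Brownian motion, P(M_t ≥ a) = 2 · P(B_t ≥ a) for a ≥ 0. Since B_t ~ N(0, t), P(B_t ≥ 0.83) = 1 − Φ(0.83/√t) = 1 − Φ(0.83/√4.69) = 1 − Φ(0.3833). So
  P(M_{4.69} ≥ 0.83) = 2(1 − Φ(0.3833)) ≈ 0.7015.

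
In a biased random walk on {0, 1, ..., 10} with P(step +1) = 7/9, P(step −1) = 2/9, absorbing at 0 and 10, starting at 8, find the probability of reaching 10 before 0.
P(hit 10 before 0) = (1 − (2/7)^8) / (1 − (2/7)^10) = 6276949/6277205

Let u_k denote P(reach 10 before 0 | start at k). Boundary: u_0 = 0, u_10 = 1. Recurrence: u_k = 7/9·u_{k+1} + 2/9·u_{k-1} for 1 ≤ k ≤ 9. Try u_k = A + B·r^k with r = q/p = (2/9)/(7/9) = 2/7. Substitution satisfies the recurrence; boundary conditions give:
  u_k = (1 − r^k) / (1 − r^N) = (1 − (2/7)^8) / (1 − (2/7)^10) = 6276949/6277205.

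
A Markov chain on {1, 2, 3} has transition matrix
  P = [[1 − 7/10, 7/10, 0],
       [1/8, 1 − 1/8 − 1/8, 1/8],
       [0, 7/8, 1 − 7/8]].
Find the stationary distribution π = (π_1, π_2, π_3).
π = (5/37, 28/37, 4/37)

This is a birth-death chain on three states, which satisfies detailed balance: π_1 · P_{12} = π_2 · P_{21} and π_2 · P_{23} = π_3 · P_{32}.
From π_1 · 7/10 = π_2 · 1/8: π_2/π_1 = (7/10)/(1/8) = 28/5.
From π_2 · 1/8 = π_3 · 7/8: π_3/π_2 = (1/8)/(7/8) = 1/7.
Take π_1 proportional to 1; then unnormalized π = (1, 28/5, 4/5). Normalize by dividing by the sum 37/5:
  π = (5/37, 28/37, 4/37).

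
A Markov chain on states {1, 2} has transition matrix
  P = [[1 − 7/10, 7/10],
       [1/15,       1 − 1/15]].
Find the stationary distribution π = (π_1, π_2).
π_1 = 2/23, π_2 = 21/23

Solve πP = π with π_1 + π_2 = 1. From πP = π: π_1 · (1 − 7/10) + π_2 · 1/15 = π_1 ⇒ π_2 · 1/15 = π_1 · 7/10 ⇒ π_2/π_1 = (7/10)/(1/15) = 21/2. Together with π_1 + π_2 = 1:
  π_1 = (1/15)/(7/10 + 1/15) = (1/15)/(23/30) = 2/23,
  π_2 = (7/10)/(7/10 + 1/15) = (7/10)/(23/30) = 21/23.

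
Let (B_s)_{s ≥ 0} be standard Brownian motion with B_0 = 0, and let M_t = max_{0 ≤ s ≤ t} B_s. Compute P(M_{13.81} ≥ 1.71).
P(M_{13.81} ≥ 1.71) = 2·P(B_{13.81} ≥ 1.71) = 2(1 − Φ(1.71/√13.81)) ≈ 0.6454

By the reflection principle for Brownian motion, P(M_t ≥ a) = 2 · P(B_t ≥ a) for a ≥ 0. Since B_t ~ N(0, t), P(B_t ≥ 1.71) = 1 − Φ(1.71/√t) = 1 − Φ(1.71/√13.81) = 1 − Φ(0.4601). So
  P(M_{13.81} ≥ 1.71) = 2(1 − Φ(0.4601)) ≈ 0.6454.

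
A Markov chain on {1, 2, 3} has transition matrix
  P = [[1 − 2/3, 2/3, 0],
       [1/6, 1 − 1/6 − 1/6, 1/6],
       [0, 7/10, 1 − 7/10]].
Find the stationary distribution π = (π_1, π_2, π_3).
π = (21/125, 84/125, 4/25)

This is a birth-death chain on three states, which satisfies detailed balance: π_1 · P_{12} = π_2 · P_{21} and π_2 · P_{23} = π_3 · P_{32}.
From π_1 · 2/3 = π_2 · 1/6: π_2/π_1 = (2/3)/(1/6) = 4.
From π_2 · 1/6 = π_3 · 7/10: π_3/π_2 = (1/6)/(7/10) = 5/21.
Take π_1 proportional to 1; then unnormalized π = (1, 4, 20/21). Normalize by dividing by the sum 125/21:
  π = (21/125, 84/125, 4/25).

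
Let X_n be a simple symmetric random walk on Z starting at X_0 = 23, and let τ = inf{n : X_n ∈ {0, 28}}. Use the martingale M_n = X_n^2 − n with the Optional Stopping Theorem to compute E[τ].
E[τ] = 115

M_n = X_n^2 − n is a martingale (since E[X_{n+1}^2 | F_n] = X_n^2 + 1). By OST (τ has finite mean in a bounded region), E[M_τ] = E[M_0] = X_0^2 − 0 = 23^2 = 529. Also E[M_τ] = E[X_τ^2] − E[τ]. The walk exits at 0 or 28, with P(hit 28 first) = 23/28, so E[X_τ^2] = 28^2 · 23/28 + 0 = 644. Thus E[τ] = E[X_τ^2] − E[M_τ] = 644 − 529 = 115 = 23(28 − 23) = 115.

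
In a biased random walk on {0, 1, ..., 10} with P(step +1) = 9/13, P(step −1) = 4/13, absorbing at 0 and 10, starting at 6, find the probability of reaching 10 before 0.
P(hit 10 before 0) = (1 − (4/9)^6) / (1 − (4/9)^10) = 53229393/53626705

Let u_k denote P(reach 10 before 0 | start at k). Boundary: u_0 = 0, u_10 = 1. Recurrence: u_k = 9/13·u_{k+1} + 4/13·u_{k-1} for 1 ≤ k ≤ 9. Try u_k = A + B·r^k with r = q/p = (4/13)/(9/13) = 4/9. Substitution satisfies the recurrence; boundary conditions give:
  u_k = (1 − r^k) / (1 − r^N) = (1 − (4/9)^6) / (1 − (4/9)^10) = 53229393/53626705.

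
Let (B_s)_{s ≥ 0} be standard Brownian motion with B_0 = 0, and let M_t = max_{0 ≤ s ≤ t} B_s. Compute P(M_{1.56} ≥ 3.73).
P(M_{1.56} ≥ 3.73) = 2·P(B_{1.56} ≥ 3.73) = 2(1 − Φ(3.73/√1.56)) ≈ 0.0028

By the reflection principle for Brownian motion, P(M_t ≥ a) = 2 · P(B_t ≥ a) for a ≥ 0. Since B_t ~ N(0, t), P(B_t ≥ 3.73) = 1 − Φ(3.73/√t) = 1 − Φ(3.73/√1.56) = 1 − Φ(2.9864). So
  P(M_{1.56} ≥ 3.73) = 2(1 − Φ(2.9864)) ≈ 0.0028.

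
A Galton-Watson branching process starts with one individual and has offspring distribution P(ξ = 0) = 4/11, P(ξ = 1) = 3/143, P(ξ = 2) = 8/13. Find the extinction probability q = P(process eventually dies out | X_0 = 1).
q = 13/22

The pgf is f(s) = 4/11 + 3/143·s + 8/13·s². The extinction probability q is the smallest fixed point of f in [0, 1]. Setting s = f(s):
  8/13·s² + (3/143 − 1)·s + 4/11 = 0
  8/13·s² − (4/11 + 8/13)·s + 4/11 = 0
which factors as (s − 1)·(8/13·s − 4/11) = 0, giving roots s = 1 and s = (4/11)/(8/13) = 13/22.
Mean offspring μ = 3/143 + 2·8/13 = 179/143 > 1 (supercritical), so q < 1. The extinction probability is the smaller root: q = (4/11)/(8/13) = 13/22.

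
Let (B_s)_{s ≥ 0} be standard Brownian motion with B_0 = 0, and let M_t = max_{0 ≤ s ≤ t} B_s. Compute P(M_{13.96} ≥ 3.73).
P(M_{13.96} ≥ 3.73) = 2·P(B_{13.96} ≥ 3.73) = 2(1 − Φ(3.73/√13.96)) ≈ 0.3181

By the reflection principle for Brownian motion, P(M_t ≥ a) = 2 · P(B_t ≥ a) for a ≥ 0. Since B_t ~ N(0, t), P(B_t ≥ 3.73) = 1 − Φ(3.73/√t) = 1 − Φ(3.73/√13.96) = 1 − Φ(0.9983). So
  P(M_{13.96} ≥ 3.73) = 2(1 − Φ(0.9983)) ≈ 0.3181.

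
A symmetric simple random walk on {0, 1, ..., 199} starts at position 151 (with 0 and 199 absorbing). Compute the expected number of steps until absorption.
E[τ | X_0 = 151] = 7248

Let v_k = E[τ | X_0 = k]. Boundary: v_0 = v_199 = 0. Recurrence: v_k = 1 + (v_{k-1} + v_{k+1})/2 for 1 ≤ k ≤ 198. The particular solution to v_k − (v_{k-1} + v_{k+1})/2 = 1 is v_k = −k^2. Adding homogeneous solution A + B k and matching boundaries gives v_k = k (199 − k). Substituting k = 151: v_151 = 151 · 48 = 7248.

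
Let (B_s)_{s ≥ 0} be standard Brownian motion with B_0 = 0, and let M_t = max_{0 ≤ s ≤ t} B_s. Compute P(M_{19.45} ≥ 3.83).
P(M_{19.45} ≥ 3.83) = 2·P(B_{19.45} ≥ 3.83) = 2(1 − Φ(3.83/√19.45)) ≈ 0.3852

By the reflection principle for Brownian motion, P(M_t ≥ a) = 2 · P(B_t ≥ a) for a ≥ 0. Since B_t ~ N(0, t), P(B_t ≥ 3.83) = 1 − Φ(3.83/√t) = 1 − Φ(3.83/√19.45) = 1 − Φ(0.8684). So
  P(M_{19.45} ≥ 3.83) = 2(1 − Φ(0.8684)) ≈ 0.3852.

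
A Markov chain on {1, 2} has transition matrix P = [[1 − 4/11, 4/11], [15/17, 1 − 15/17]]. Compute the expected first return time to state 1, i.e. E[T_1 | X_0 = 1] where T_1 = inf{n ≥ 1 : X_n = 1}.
E[T_1 | X_0 = 1] = 1/π_1 = 233/165

For an irreducible recurrent Markov chain with stationary distribution π, E[T_i | X_0 = i] = 1/π_i (Kac's formula). Here π_1 = (15/17)/(4/11 + 15/17) = (15/17)/(233/187) = 165/233, so E[T_1 | X_0 = 1] = 1/π_1 = (4/11 + 15/17)/(15/17) = (233/187)/(15/17) = 233/165.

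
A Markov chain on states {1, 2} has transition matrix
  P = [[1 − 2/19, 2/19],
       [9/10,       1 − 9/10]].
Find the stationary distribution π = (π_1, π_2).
π_1 = 171/191, π_2 = 20/191

Solve πP = π with π_1 + π_2 = 1. From πP = π: π_1 · (1 − 2/19) + π_2 · 9/10 = π_1 ⇒ π_2 · 9/10 = π_1 · 2/19 ⇒ π_2/π_1 = (2/19)/(9/10) = 20/171. Together with π_1 + π_2 = 1:
  π_1 = (9/10)/(2/19 + 9/10) = (9/10)/(191/190) = 171/191,
  π_2 = (2/19)/(2/19 + 9/10) = (2/19)/(191/190) = 20/191.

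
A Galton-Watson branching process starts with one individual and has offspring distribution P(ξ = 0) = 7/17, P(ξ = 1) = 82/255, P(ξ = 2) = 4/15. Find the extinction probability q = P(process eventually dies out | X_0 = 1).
q = 1

Mean offspring μ = 0·7/17 + 1·82/255 + 2·4/15 = 218/255 ≤ 1. For μ ≤ 1 with offspring not concentrated at 1, the Galton-Watson process goes extinct almost surely, so q = 1.
(Algebraic check: The pgf is f(s) = 7/17 + 82/255·s + 4/15·s². The extinction probability q is the smallest fixed point of f in [0, 1]. Setting s = f(s):
  4/15·s² + (82/255 − 1)·s + 7/17 = 0
  4/15·s² − (7/17 + 4/15)·s + 7/17 = 0
which factors as (s − 1)·(4/15·s − 7/17) = 0, giving roots s = 1 and s = (7/17)/(4/15) = 105/68. Since 105/68 ≥ 1, the smallest root in [0, 1] is s = 1.)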